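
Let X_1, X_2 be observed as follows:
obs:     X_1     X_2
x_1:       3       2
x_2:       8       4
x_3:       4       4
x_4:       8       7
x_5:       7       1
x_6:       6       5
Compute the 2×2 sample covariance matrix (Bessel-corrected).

Step 1 — column means:
  mean(X_1) = (3 + 8 + 4 + 8 + 7 + 6) / 6 = 36/6 = 6
  mean(X_2) = (2 + 4 + 4 + 7 + 1 + 5) / 6 = 23/6 = 3.8333

Step 2 — sample covariance S[i,j] = (1/(n-1)) · Σ_k (x_{k,i} - mean_i) · (x_{k,j} - mean_j), with n-1 = 5.
  S[X_1,X_1] = ((-3)·(-3) + (2)·(2) + (-2)·(-2) + (2)·(2) + (1)·(1) + (0)·(0)) / 5 = 22/5 = 4.4
  S[X_1,X_2] = ((-3)·(-1.8333) + (2)·(0.1667) + (-2)·(0.1667) + (2)·(3.1667) + (1)·(-2.8333) + (0)·(1.1667)) / 5 = 9/5 = 1.8
  S[X_2,X_2] = ((-1.8333)·(-1.8333) + (0.1667)·(0.1667) + (0.1667)·(0.1667) + (3.1667)·(3.1667) + (-2.8333)·(-2.8333) + (1.1667)·(1.1667)) / 5 = 22.8333/5 = 4.5667

S is symmetric (S[j,i] = S[i,j]). Assembling:

S = [[4.4, 1.8],
 [1.8, 4.5667]]


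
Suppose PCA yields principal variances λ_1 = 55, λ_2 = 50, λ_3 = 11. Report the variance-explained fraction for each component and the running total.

Step 1 — total variance = trace(Sigma) = Σ λ_i = 55 + 50 + 11 = 116.

Step 2 — fraction explained by component i = λ_i / Σ λ:
  PC1: 55/116 = 0.4741
  PC2: 50/116 = 0.431
  PC3: 11/116 = 0.0948

Step 3 — cumulative fraction after k components = (λ_1 + ... + λ_k) / Σ λ:
  k = 1: 55/116 = 0.4741
  k = 2: (55 + 50)/116 = 105/116 = 0.9052
  k = 3: (55 + 50 + 11)/116 = 116/116 = 1

Summary (fraction, with percent):

explained: PC1 0.4741 (47.41%), PC2 0.431 (43.1%), PC3 0.0948 (9.48%);  cumulative: 0.4741, 0.9052, 1


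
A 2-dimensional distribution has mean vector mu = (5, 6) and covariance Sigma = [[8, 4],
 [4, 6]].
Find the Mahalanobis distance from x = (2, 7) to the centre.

Step 1 — centre the observation: (x - mu) = (-3, 1).

Step 2 — invert Sigma. det(Sigma) = 8·6 - (4)² = 32.
  Sigma^{-1} = (1/det) · [[d, -b], [-b, a]] = [[0.1875, -0.125],
 [-0.125, 0.25]].

Step 3 — form the quadratic (x - mu)^T · Sigma^{-1} · (x - mu):
  Sigma^{-1} · (x - mu) = (-0.6875, 0.625).
  (x - mu)^T · [Sigma^{-1} · (x - mu)] = (-3)·(-0.6875) + (1)·(0.625) = 2.6875.

Step 4 — take square root: d = √(2.6875) ≈ 1.6394.

d(x, mu) = √(2.6875) ≈ 1.6394


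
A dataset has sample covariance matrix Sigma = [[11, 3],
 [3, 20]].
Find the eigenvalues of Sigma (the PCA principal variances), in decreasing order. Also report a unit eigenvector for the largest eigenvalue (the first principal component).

Step 1 — characteristic polynomial of 2×2 Sigma:
  det(Sigma - λI) = λ² - trace · λ + det = 0.
  trace = 11 + 20 = 31, det = 11·20 - (3)² = 211.
Step 2 — discriminant:
  Δ = trace² - 4·det = 961 - 844 = 117.
Step 3 — eigenvalues:
  λ = (trace ± √Δ)/2 = (31 ± 10.8167)/2,
  λ_1 = 20.9083,  λ_2 = 10.0917.

Step 4 — unit eigenvector for λ_1: solve (Sigma - λ_1 I)v = 0. First row:
  (11 - 20.9083)·v_x + (3)·v_y = 0, i.e. (-9.9083)·v_x + (3)·v_y = 0,
  so v ∝ (b, λ_1 - a) = (3, 9.9083) = u.
  ||u|| = √((3)² + (9.9083)²) = √(107.1749) ≈ 10.3525,
  v_1 = u/||u|| ≈ (0.2898, 0.9571) (||v_1|| = 1).

λ_1 = 20.9083,  λ_2 = 10.0917;  v_1 ≈ (0.2898, 0.9571)


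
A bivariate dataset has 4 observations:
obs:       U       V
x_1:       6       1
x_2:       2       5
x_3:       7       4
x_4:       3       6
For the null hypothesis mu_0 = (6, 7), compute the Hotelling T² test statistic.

Step 1 — sample mean vector:
  mean(U) = (6 + 2 + 7 + 3) / 4 = 18/4 = 4.5
  mean(V) = (1 + 5 + 4 + 6) / 4 = 16/4 = 4
  x̄ = (4.5, 4),  deviation x̄ - mu_0 = (4.5, 4) - (6, 7) = (-1.5, -3).

Step 2 — sample covariance matrix, S[i,j] = (1/(n-1)) · Σ_k (x_{k,i} - mean_i) · (x_{k,j} - mean_j), divisor n-1 = 3:
  S[U,U] = ((1.5)·(1.5) + (-2.5)·(-2.5) + (2.5)·(2.5) + (-1.5)·(-1.5)) / 3 = 17/3 = 5.6667
  S[U,V] = ((1.5)·(-3) + (-2.5)·(1) + (2.5)·(0) + (-1.5)·(2)) / 3 = -10/3 = -3.3333
  S[V,V] = ((-3)·(-3) + (1)·(1) + (0)·(0) + (2)·(2)) / 3 = 14/3 = 4.6667
  S = [[5.6667, -3.3333],
 [-3.3333, 4.6667]].

Step 3 — invert S. det(S) = 5.6667·4.6667 - (-3.3333)² = 15.3333.
  S^{-1} = (1/det) · [[d, -b], [-b, a]] = [[0.3043, 0.2174],
 [0.2174, 0.3696]].

Step 4 — quadratic form (x̄ - mu_0)^T · S^{-1} · (x̄ - mu_0):
  S^{-1} · (x̄ - mu_0) = (-1.1087, -1.4348),
  (x̄ - mu_0)^T · [...] = (-1.5)·(-1.1087) + (-3)·(-1.4348) = 5.9674.

Step 5 — scale by n: T² = 4 · 5.9674 = 23.8696.

T² ≈ 23.8696


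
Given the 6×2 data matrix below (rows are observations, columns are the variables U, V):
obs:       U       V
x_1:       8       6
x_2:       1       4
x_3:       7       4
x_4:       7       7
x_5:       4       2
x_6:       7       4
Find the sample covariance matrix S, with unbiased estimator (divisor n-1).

Step 1 — column means:
  mean(U) = (8 + 1 + 7 + 7 + 4 + 7) / 6 = 34/6 = 5.6667
  mean(V) = (6 + 4 + 4 + 7 + 2 + 4) / 6 = 27/6 = 4.5

Step 2 — sample covariance S[i,j] = (1/(n-1)) · Σ_k (x_{k,i} - mean_i) · (x_{k,j} - mean_j), with n-1 = 5.
  S[U,U] = ((2.3333)·(2.3333) + (-4.6667)·(-4.6667) + (1.3333)·(1.3333) + (1.3333)·(1.3333) + (-1.6667)·(-1.6667) + (1.3333)·(1.3333)) / 5 = 35.3333/5 = 7.0667
  S[U,V] = ((2.3333)·(1.5) + (-4.6667)·(-0.5) + (1.3333)·(-0.5) + (1.3333)·(2.5) + (-1.6667)·(-2.5) + (1.3333)·(-0.5)) / 5 = 12/5 = 2.4
  S[V,V] = ((1.5)·(1.5) + (-0.5)·(-0.5) + (-0.5)·(-0.5) + (2.5)·(2.5) + (-2.5)·(-2.5) + (-0.5)·(-0.5)) / 5 = 15.5/5 = 3.1

S is symmetric (S[j,i] = S[i,j]). Assembling:

S = [[7.0667, 2.4],
 [2.4, 3.1]]


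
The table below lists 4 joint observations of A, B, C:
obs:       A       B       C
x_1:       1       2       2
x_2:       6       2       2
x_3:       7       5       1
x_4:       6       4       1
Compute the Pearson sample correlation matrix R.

Step 1 — column means:
  mean(A) = (1 + 6 + 7 + 6) / 4 = 20/4 = 5
  mean(B) = (2 + 2 + 5 + 4) / 4 = 13/4 = 3.25
  mean(C) = (2 + 2 + 1 + 1) / 4 = 6/4 = 1.5

Step 2 — sample variances and covariances s[i,j] = (1/(n-1)) · Σ_k (x_{k,i} - mean_i) · (x_{k,j} - mean_j), with n-1 = 3:
  s[A,A] = ((-4)·(-4) + (1)·(1) + (2)·(2) + (1)·(1)) / 3 = 22/3 = 7.3333
  s[A,B] = ((-4)·(-1.25) + (1)·(-1.25) + (2)·(1.75) + (1)·(0.75)) / 3 = 8/3 = 2.6667
  s[A,C] = ((-4)·(0.5) + (1)·(0.5) + (2)·(-0.5) + (1)·(-0.5)) / 3 = -3/3 = -1
  s[B,B] = ((-1.25)·(-1.25) + (-1.25)·(-1.25) + (1.75)·(1.75) + (0.75)·(0.75)) / 3 = 6.75/3 = 2.25
  s[B,C] = ((-1.25)·(0.5) + (-1.25)·(0.5) + (1.75)·(-0.5) + (0.75)·(-0.5)) / 3 = -2.5/3 = -0.8333
  s[C,C] = ((0.5)·(0.5) + (0.5)·(0.5) + (-0.5)·(-0.5) + (-0.5)·(-0.5)) / 3 = 1/3 = 0.3333
  Sample standard deviations s_i = √(s[i,i]):
  s(A) = √(7.3333) = 2.708
  s(B) = √(2.25) = 1.5
  s(C) = √(0.3333) = 0.5774

Step 3 — r_{ij} = s_{ij} / (s_i · s_j):
  r[A,A] = 1 (diagonal).
  r[A,B] = 2.6667 / (2.708 · 1.5) = 2.6667 / 4.062 = 0.6565
  r[A,C] = -1 / (2.708 · 0.5774) = -1 / 1.5635 = -0.6396
  r[B,B] = 1 (diagonal).
  r[B,C] = -0.8333 / (1.5 · 0.5774) = -0.8333 / 0.866 = -0.9623
  r[C,C] = 1 (diagonal).

R is symmetric with unit diagonal. Assembling:

R = [[1, 0.6565, -0.6396],
 [0.6565, 1, -0.9623],
 [-0.6396, -0.9623, 1]]


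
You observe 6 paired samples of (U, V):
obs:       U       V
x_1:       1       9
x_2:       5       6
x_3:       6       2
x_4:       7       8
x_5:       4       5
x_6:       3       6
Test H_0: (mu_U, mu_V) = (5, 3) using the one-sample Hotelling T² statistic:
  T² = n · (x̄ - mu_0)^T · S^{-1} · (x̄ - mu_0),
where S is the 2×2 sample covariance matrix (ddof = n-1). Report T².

Step 1 — sample mean vector:
  mean(U) = (1 + 5 + 6 + 7 + 4 + 3) / 6 = 26/6 = 4.3333
  mean(V) = (9 + 6 + 2 + 8 + 5 + 6) / 6 = 36/6 = 6
  x̄ = (4.3333, 6),  deviation x̄ - mu_0 = (4.3333, 6) - (5, 3) = (-0.6667, 3).

Step 2 — sample covariance matrix, S[i,j] = (1/(n-1)) · Σ_k (x_{k,i} - mean_i) · (x_{k,j} - mean_j), divisor n-1 = 5:
  S[U,U] = ((-3.3333)·(-3.3333) + (0.6667)·(0.6667) + (1.6667)·(1.6667) + (2.6667)·(2.6667) + (-0.3333)·(-0.3333) + (-1.3333)·(-1.3333)) / 5 = 23.3333/5 = 4.6667
  S[U,V] = ((-3.3333)·(3) + (0.6667)·(0) + (1.6667)·(-4) + (2.6667)·(2) + (-0.3333)·(-1) + (-1.3333)·(0)) / 5 = -11/5 = -2.2
  S[V,V] = ((3)·(3) + (0)·(0) + (-4)·(-4) + (2)·(2) + (-1)·(-1) + (0)·(0)) / 5 = 30/5 = 6
  S = [[4.6667, -2.2],
 [-2.2, 6]].

Step 3 — invert S. det(S) = 4.6667·6 - (-2.2)² = 23.16.
  S^{-1} = (1/det) · [[d, -b], [-b, a]] = [[0.2591, 0.095],
 [0.095, 0.2015]].

Step 4 — quadratic form (x̄ - mu_0)^T · S^{-1} · (x̄ - mu_0):
  S^{-1} · (x̄ - mu_0) = (0.1123, 0.5412),
  (x̄ - mu_0)^T · [...] = (-0.6667)·(0.1123) + (3)·(0.5412) = 1.5486.

Step 5 — scale by n: T² = 6 · 1.5486 = 9.2919.

T² ≈ 9.2919


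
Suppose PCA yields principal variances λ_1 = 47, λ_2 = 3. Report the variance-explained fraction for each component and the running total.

Step 1 — total variance = trace(Sigma) = Σ λ_i = 47 + 3 = 50.

Step 2 — fraction explained by component i = λ_i / Σ λ:
  PC1: 47/50 = 0.94
  PC2: 3/50 = 0.06

Step 3 — cumulative fraction after k components = (λ_1 + ... + λ_k) / Σ λ:
  k = 1: 47/50 = 0.94
  k = 2: (47 + 3)/50 = 50/50 = 1

Summary (fraction, with percent):

explained: PC1 0.94 (94%), PC2 0.06 (6%);  cumulative: 0.94, 1


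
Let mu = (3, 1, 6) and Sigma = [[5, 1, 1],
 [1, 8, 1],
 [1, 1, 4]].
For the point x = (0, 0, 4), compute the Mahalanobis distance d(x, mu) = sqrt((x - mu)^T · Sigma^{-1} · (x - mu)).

Step 1 — centre the observation: (x - mu) = (-3, -1, -2).

Step 2 — invert Sigma (cofactor / det for 3×3, or solve directly):
  Sigma^{-1} = [[0.2138, -0.0207, -0.0483],
 [-0.0207, 0.131, -0.0276],
 [-0.0483, -0.0276, 0.269]].

Step 3 — form the quadratic (x - mu)^T · Sigma^{-1} · (x - mu):
  Sigma^{-1} · (x - mu) = (-0.5241, -0.0138, -0.3655).
  (x - mu)^T · [Sigma^{-1} · (x - mu)] = (-3)·(-0.5241) + (-1)·(-0.0138) + (-2)·(-0.3655) = 2.3172.

Step 4 — take square root: d = √(2.3172) ≈ 1.5222.

d(x, mu) = √(2.3172) ≈ 1.5222


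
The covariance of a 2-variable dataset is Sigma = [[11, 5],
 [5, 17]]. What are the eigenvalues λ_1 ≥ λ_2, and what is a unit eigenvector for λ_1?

Step 1 — characteristic polynomial of 2×2 Sigma:
  det(Sigma - λI) = λ² - trace · λ + det = 0.
  trace = 11 + 17 = 28, det = 11·17 - (5)² = 162.
Step 2 — discriminant:
  Δ = trace² - 4·det = 784 - 648 = 136.
Step 3 — eigenvalues:
  λ = (trace ± √Δ)/2 = (28 ± 11.6619)/2,
  λ_1 = 19.831,  λ_2 = 8.169.

Step 4 — unit eigenvector for λ_1: solve (Sigma - λ_1 I)v = 0. First row:
  (11 - 19.831)·v_x + (5)·v_y = 0, i.e. (-8.831)·v_x + (5)·v_y = 0,
  so v ∝ (b, λ_1 - a) = (5, 8.831) = u.
  ||u|| = √((5)² + (8.831)²) = √(102.9857) ≈ 10.1482,
  v_1 = u/||u|| ≈ (0.4927, 0.8702) (||v_1|| = 1).

λ_1 = 19.831,  λ_2 = 8.169;  v_1 ≈ (0.4927, 0.8702)


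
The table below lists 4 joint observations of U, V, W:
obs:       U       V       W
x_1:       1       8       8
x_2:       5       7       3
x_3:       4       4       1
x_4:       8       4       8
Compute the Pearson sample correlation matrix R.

Step 1 — column means:
  mean(U) = (1 + 5 + 4 + 8) / 4 = 18/4 = 4.5
  mean(V) = (8 + 7 + 4 + 4) / 4 = 23/4 = 5.75
  mean(W) = (8 + 3 + 1 + 8) / 4 = 20/4 = 5

Step 2 — sample variances and covariances s[i,j] = (1/(n-1)) · Σ_k (x_{k,i} - mean_i) · (x_{k,j} - mean_j), with n-1 = 3:
  s[U,U] = ((-3.5)·(-3.5) + (0.5)·(0.5) + (-0.5)·(-0.5) + (3.5)·(3.5)) / 3 = 25/3 = 8.3333
  s[U,V] = ((-3.5)·(2.25) + (0.5)·(1.25) + (-0.5)·(-1.75) + (3.5)·(-1.75)) / 3 = -12.5/3 = -4.1667
  s[U,W] = ((-3.5)·(3) + (0.5)·(-2) + (-0.5)·(-4) + (3.5)·(3)) / 3 = 1/3 = 0.3333
  s[V,V] = ((2.25)·(2.25) + (1.25)·(1.25) + (-1.75)·(-1.75) + (-1.75)·(-1.75)) / 3 = 12.75/3 = 4.25
  s[V,W] = ((2.25)·(3) + (1.25)·(-2) + (-1.75)·(-4) + (-1.75)·(3)) / 3 = 6/3 = 2
  s[W,W] = ((3)·(3) + (-2)·(-2) + (-4)·(-4) + (3)·(3)) / 3 = 38/3 = 12.6667
  Sample standard deviations s_i = √(s[i,i]):
  s(U) = √(8.3333) = 2.8868
  s(V) = √(4.25) = 2.0616
  s(W) = √(12.6667) = 3.559

Step 3 — r_{ij} = s_{ij} / (s_i · s_j):
  r[U,U] = 1 (diagonal).
  r[U,V] = -4.1667 / (2.8868 · 2.0616) = -4.1667 / 5.9512 = -0.7001
  r[U,W] = 0.3333 / (2.8868 · 3.559) = 0.3333 / 10.274 = 0.0324
  r[V,V] = 1 (diagonal).
  r[V,W] = 2 / (2.0616 · 3.559) = 2 / 7.3371 = 0.2726
  r[W,W] = 1 (diagonal).

R is symmetric with unit diagonal. Assembling:

R = [[1, -0.7001, 0.0324],
 [-0.7001, 1, 0.2726],
 [0.0324, 0.2726, 1]]


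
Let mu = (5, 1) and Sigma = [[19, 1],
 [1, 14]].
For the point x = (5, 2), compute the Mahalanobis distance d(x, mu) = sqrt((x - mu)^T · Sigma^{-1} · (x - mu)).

Step 1 — centre the observation: (x - mu) = (0, 1).

Step 2 — invert Sigma. det(Sigma) = 19·14 - (1)² = 265.
  Sigma^{-1} = (1/det) · [[d, -b], [-b, a]] = [[0.0528, -0.0038],
 [-0.0038, 0.0717]].

Step 3 — form the quadratic (x - mu)^T · Sigma^{-1} · (x - mu):
  Sigma^{-1} · (x - mu) = (-0.0038, 0.0717).
  (x - mu)^T · [Sigma^{-1} · (x - mu)] = (0)·(-0.0038) + (1)·(0.0717) = 0.0717.

Step 4 — take square root: d = √(0.0717) ≈ 0.2678.

d(x, mu) = √(0.0717) ≈ 0.2678


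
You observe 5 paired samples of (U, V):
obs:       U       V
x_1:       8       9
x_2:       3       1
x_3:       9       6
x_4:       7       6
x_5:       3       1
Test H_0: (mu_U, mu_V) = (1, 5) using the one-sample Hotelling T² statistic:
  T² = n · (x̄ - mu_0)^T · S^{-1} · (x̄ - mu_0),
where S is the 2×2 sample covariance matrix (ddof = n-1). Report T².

Step 1 — sample mean vector:
  mean(U) = (8 + 3 + 9 + 7 + 3) / 5 = 30/5 = 6
  mean(V) = (9 + 1 + 6 + 6 + 1) / 5 = 23/5 = 4.6
  x̄ = (6, 4.6),  deviation x̄ - mu_0 = (6, 4.6) - (1, 5) = (5, -0.4).

Step 2 — sample covariance matrix, S[i,j] = (1/(n-1)) · Σ_k (x_{k,i} - mean_i) · (x_{k,j} - mean_j), divisor n-1 = 4:
  S[U,U] = ((2)·(2) + (-3)·(-3) + (3)·(3) + (1)·(1) + (-3)·(-3)) / 4 = 32/4 = 8
  S[U,V] = ((2)·(4.4) + (-3)·(-3.6) + (3)·(1.4) + (1)·(1.4) + (-3)·(-3.6)) / 4 = 36/4 = 9
  S[V,V] = ((4.4)·(4.4) + (-3.6)·(-3.6) + (1.4)·(1.4) + (1.4)·(1.4) + (-3.6)·(-3.6)) / 4 = 49.2/4 = 12.3
  S = [[8, 9],
 [9, 12.3]].

Step 3 — invert S. det(S) = 8·12.3 - (9)² = 17.4.
  S^{-1} = (1/det) · [[d, -b], [-b, a]] = [[0.7069, -0.5172],
 [-0.5172, 0.4598]].

Step 4 — quadratic form (x̄ - mu_0)^T · S^{-1} · (x̄ - mu_0):
  S^{-1} · (x̄ - mu_0) = (3.7414, -2.7701),
  (x̄ - mu_0)^T · [...] = (5)·(3.7414) + (-0.4)·(-2.7701) = 19.8149.

Step 5 — scale by n: T² = 5 · 19.8149 = 99.0747.

T² ≈ 99.0747


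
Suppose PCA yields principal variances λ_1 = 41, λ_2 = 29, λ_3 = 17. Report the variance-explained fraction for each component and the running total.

Step 1 — total variance = trace(Sigma) = Σ λ_i = 41 + 29 + 17 = 87.

Step 2 — fraction explained by component i = λ_i / Σ λ:
  PC1: 41/87 = 0.4713
  PC2: 29/87 = 0.3333
  PC3: 17/87 = 0.1954

Step 3 — cumulative fraction after k components = (λ_1 + ... + λ_k) / Σ λ:
  k = 1: 41/87 = 0.4713
  k = 2: (41 + 29)/87 = 70/87 = 0.8046
  k = 3: (41 + 29 + 17)/87 = 87/87 = 1

Summary (fraction, with percent):

explained: PC1 0.4713 (47.13%), PC2 0.3333 (33.33%), PC3 0.1954 (19.54%);  cumulative: 0.4713, 0.8046, 1


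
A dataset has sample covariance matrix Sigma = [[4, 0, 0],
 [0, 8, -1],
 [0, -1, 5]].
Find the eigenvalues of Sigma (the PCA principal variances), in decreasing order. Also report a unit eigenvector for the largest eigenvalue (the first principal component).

Step 1 — characteristic polynomial p(λ) = det(λI - Sigma) = λ³ - tr·λ² + c_1·λ - det, where tr = trace, c_1 = sum of the principal 2×2 minors, det = det(Sigma):
  tr = 4 + 8 + 5 = 17,
  c_1 = (4·8 - (0)²) + (4·5 - (0)²) + (8·5 - (-1)²) = 32 + 20 + 39 = 91,
  det = 4·(8·5 - (-1)²) - (0)·((0)·5 - (-1)·(0)) + (0)·((0)·(-1) - 8·(0)) = 4·(39) - (0)·(0) + (0)·(0) = 156.
  So p(λ) = λ³ - 17λ² + 91λ - 156.
Step 2 — look for an integer root (rational root theorem: any rational root is an integer divisor of 156). Testing λ = 4:
  p(4) = 64 - 272 + 364 - 156 = 0  ✓
  Dividing out (λ - 4): p(λ) = (λ - 4)(λ² - 13λ + 39).
Step 3 — remaining eigenvalues from the quadratic λ² - 13λ + 39 = 0:
  Δ = 13² - 4·39 = 169 - 156 = 13,  λ = (13 ± √13)/2 = (13 ± 3.6056)/2 ≈ 8.3028 or 4.6972.
  Sorted: λ_1 = 8.3028,  λ_2 = 4.6972,  λ_3 = 4  (check: sum = 17 = tr ✓).

Step 4 — unit eigenvector for λ_1 ≈ 8.3028: v spans the null space of (Sigma - λ_1 I), whose rows are
  r_1 = (-4.3028, 0, 0),  r_2 = (0, -0.3028, -1),  r_3 = (0, -1, -3.3028).
  v is orthogonal to every row, so take v ∝ r_1 × r_2 = ((0)·(-1) - (0)·(-0.3028), (0)·(0) - (-4.3028)·(-1), (-4.3028)·(-0.3028) - (0)·(0)) ≈ (0, -4.3028, 1.3028).
  Rescale (multiply by -1 so the first nonzero entry is positive): u = (0, 4.3028, -1.3028).
  ||u|| = √((0)² + (4.3028)² + (-1.3028)²) = √(20.2111) ≈ 4.4957,  v_1 = u/||u|| ≈ (0, 0.9571, -0.2898) (||v_1|| = 1).

λ_1 = 8.3028,  λ_2 = 4.6972,  λ_3 = 4;  v_1 ≈ (0, 0.9571, -0.2898)


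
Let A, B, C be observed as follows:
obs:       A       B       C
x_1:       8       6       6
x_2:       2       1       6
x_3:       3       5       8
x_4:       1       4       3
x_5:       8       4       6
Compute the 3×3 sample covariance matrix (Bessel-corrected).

Step 1 — column means:
  mean(A) = (8 + 2 + 3 + 1 + 8) / 5 = 22/5 = 4.4
  mean(B) = (6 + 1 + 5 + 4 + 4) / 5 = 20/5 = 4
  mean(C) = (6 + 6 + 8 + 3 + 6) / 5 = 29/5 = 5.8

Step 2 — sample covariance S[i,j] = (1/(n-1)) · Σ_k (x_{k,i} - mean_i) · (x_{k,j} - mean_j), with n-1 = 4.
  S[A,A] = ((3.6)·(3.6) + (-2.4)·(-2.4) + (-1.4)·(-1.4) + (-3.4)·(-3.4) + (3.6)·(3.6)) / 4 = 45.2/4 = 11.3
  S[A,B] = ((3.6)·(2) + (-2.4)·(-3) + (-1.4)·(1) + (-3.4)·(0) + (3.6)·(0)) / 4 = 13/4 = 3.25
  S[A,C] = ((3.6)·(0.2) + (-2.4)·(0.2) + (-1.4)·(2.2) + (-3.4)·(-2.8) + (3.6)·(0.2)) / 4 = 7.4/4 = 1.85
  S[B,B] = ((2)·(2) + (-3)·(-3) + (1)·(1) + (0)·(0) + (0)·(0)) / 4 = 14/4 = 3.5
  S[B,C] = ((2)·(0.2) + (-3)·(0.2) + (1)·(2.2) + (0)·(-2.8) + (0)·(0.2)) / 4 = 2/4 = 0.5
  S[C,C] = ((0.2)·(0.2) + (0.2)·(0.2) + (2.2)·(2.2) + (-2.8)·(-2.8) + (0.2)·(0.2)) / 4 = 12.8/4 = 3.2

S is symmetric (S[j,i] = S[i,j]). Assembling:

S = [[11.3, 3.25, 1.85],
 [3.25, 3.5, 0.5],
 [1.85, 0.5, 3.2]]


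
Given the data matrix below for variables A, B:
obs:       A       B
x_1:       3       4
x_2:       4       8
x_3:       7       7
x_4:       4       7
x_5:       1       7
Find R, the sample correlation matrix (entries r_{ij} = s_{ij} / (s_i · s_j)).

Step 1 — column means:
  mean(A) = (3 + 4 + 7 + 4 + 1) / 5 = 19/5 = 3.8
  mean(B) = (4 + 8 + 7 + 7 + 7) / 5 = 33/5 = 6.6

Step 2 — sample variances and covariances s[i,j] = (1/(n-1)) · Σ_k (x_{k,i} - mean_i) · (x_{k,j} - mean_j), with n-1 = 4:
  s[A,A] = ((-0.8)·(-0.8) + (0.2)·(0.2) + (3.2)·(3.2) + (0.2)·(0.2) + (-2.8)·(-2.8)) / 4 = 18.8/4 = 4.7
  s[A,B] = ((-0.8)·(-2.6) + (0.2)·(1.4) + (3.2)·(0.4) + (0.2)·(0.4) + (-2.8)·(0.4)) / 4 = 2.6/4 = 0.65
  s[B,B] = ((-2.6)·(-2.6) + (1.4)·(1.4) + (0.4)·(0.4) + (0.4)·(0.4) + (0.4)·(0.4)) / 4 = 9.2/4 = 2.3
  Sample standard deviations s_i = √(s[i,i]):
  s(A) = √(4.7) = 2.1679
  s(B) = √(2.3) = 1.5166

Step 3 — r_{ij} = s_{ij} / (s_i · s_j):
  r[A,A] = 1 (diagonal).
  r[A,B] = 0.65 / (2.1679 · 1.5166) = 0.65 / 3.2879 = 0.1977
  r[B,B] = 1 (diagonal).

R is symmetric with unit diagonal. Assembling:

R = [[1, 0.1977],
 [0.1977, 1]]


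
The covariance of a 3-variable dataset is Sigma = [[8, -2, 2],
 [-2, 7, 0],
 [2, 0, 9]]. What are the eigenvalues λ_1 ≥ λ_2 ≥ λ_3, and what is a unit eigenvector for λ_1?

Step 1 — characteristic polynomial p(λ) = det(λI - Sigma) = λ³ - tr·λ² + c_1·λ - det, where tr = trace, c_1 = sum of the principal 2×2 minors, det = det(Sigma):
  tr = 8 + 7 + 9 = 24,
  c_1 = (8·7 - (-2)²) + (8·9 - (2)²) + (7·9 - (0)²) = 52 + 68 + 63 = 183,
  det = 8·(7·9 - (0)²) - (-2)·((-2)·9 - (0)·(2)) + (2)·((-2)·(0) - 7·(2)) = 8·(63) - (-2)·(-18) + (2)·(-14) = 440.
  So p(λ) = λ³ - 24λ² + 183λ - 440.
Step 2 — look for an integer root (rational root theorem: any rational root is an integer divisor of 440). Testing λ = 5:
  p(5) = 125 - 600 + 915 - 440 = 0  ✓
  Dividing out (λ - 5): p(λ) = (λ - 5)(λ² - 19λ + 88).
Step 3 — remaining eigenvalues from the quadratic λ² - 19λ + 88 = 0:
  Δ = 19² - 4·88 = 361 - 352 = 9,  λ = (19 ± √9)/2 = (19 ± 3)/2 = 11 or 8.
  Sorted: λ_1 = 11,  λ_2 = 8,  λ_3 = 5  (check: sum = 24 = tr ✓).

Step 4 — unit eigenvector for λ_1 = 11: v spans the null space of (Sigma - λ_1 I), whose rows are
  r_1 = (-3, -2, 2),  r_2 = (-2, -4, 0),  r_3 = (2, 0, -2).
  v is orthogonal to every row, so take v ∝ r_1 × r_2 = ((-2)·(0) - (2)·(-4), (2)·(-2) - (-3)·(0), (-3)·(-4) - (-2)·(-2)) = (8, -4, 8).
  Rescale (divide by 4): u = (2, -1, 2).
  ||u|| = √((2)² + (-1)² + (2)²) = √(9) = 3,  v_1 = u/||u|| ≈ (0.6667, -0.3333, 0.6667) (||v_1|| = 1).

λ_1 = 11,  λ_2 = 8,  λ_3 = 5;  v_1 ≈ (0.6667, -0.3333, 0.6667)


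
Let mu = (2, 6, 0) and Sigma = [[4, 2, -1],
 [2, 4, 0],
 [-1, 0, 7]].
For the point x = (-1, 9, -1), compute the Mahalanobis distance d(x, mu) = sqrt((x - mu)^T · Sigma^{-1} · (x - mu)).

Step 1 — centre the observation: (x - mu) = (-3, 3, -1).

Step 2 — invert Sigma (cofactor / det for 3×3, or solve directly):
  Sigma^{-1} = [[0.35, -0.175, 0.05],
 [-0.175, 0.3375, -0.025],
 [0.05, -0.025, 0.15]].

Step 3 — form the quadratic (x - mu)^T · Sigma^{-1} · (x - mu):
  Sigma^{-1} · (x - mu) = (-1.625, 1.5625, -0.375).
  (x - mu)^T · [Sigma^{-1} · (x - mu)] = (-3)·(-1.625) + (3)·(1.5625) + (-1)·(-0.375) = 9.9375.

Step 4 — take square root: d = √(9.9375) ≈ 3.1524.

d(x, mu) = √(9.9375) ≈ 3.1524


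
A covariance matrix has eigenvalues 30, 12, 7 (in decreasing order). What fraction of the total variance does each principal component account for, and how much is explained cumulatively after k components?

Step 1 — total variance = trace(Sigma) = Σ λ_i = 30 + 12 + 7 = 49.

Step 2 — fraction explained by component i = λ_i / Σ λ:
  PC1: 30/49 = 0.6122
  PC2: 12/49 = 0.2449
  PC3: 7/49 = 0.1429

Step 3 — cumulative fraction after k components = (λ_1 + ... + λ_k) / Σ λ:
  k = 1: 30/49 = 0.6122
  k = 2: (30 + 12)/49 = 42/49 = 0.8571
  k = 3: (30 + 12 + 7)/49 = 49/49 = 1

Summary (fraction, with percent):

explained: PC1 0.6122 (61.22%), PC2 0.2449 (24.49%), PC3 0.1429 (14.29%);  cumulative: 0.6122, 0.8571, 1


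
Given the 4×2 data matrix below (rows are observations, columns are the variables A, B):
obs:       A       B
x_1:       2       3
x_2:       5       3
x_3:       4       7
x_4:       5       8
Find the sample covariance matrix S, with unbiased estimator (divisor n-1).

Step 1 — column means:
  mean(A) = (2 + 5 + 4 + 5) / 4 = 16/4 = 4
  mean(B) = (3 + 3 + 7 + 8) / 4 = 21/4 = 5.25

Step 2 — sample covariance S[i,j] = (1/(n-1)) · Σ_k (x_{k,i} - mean_i) · (x_{k,j} - mean_j), with n-1 = 3.
  S[A,A] = ((-2)·(-2) + (1)·(1) + (0)·(0) + (1)·(1)) / 3 = 6/3 = 2
  S[A,B] = ((-2)·(-2.25) + (1)·(-2.25) + (0)·(1.75) + (1)·(2.75)) / 3 = 5/3 = 1.6667
  S[B,B] = ((-2.25)·(-2.25) + (-2.25)·(-2.25) + (1.75)·(1.75) + (2.75)·(2.75)) / 3 = 20.75/3 = 6.9167

S is symmetric (S[j,i] = S[i,j]). Assembling:

S = [[2, 1.6667],
 [1.6667, 6.9167]]


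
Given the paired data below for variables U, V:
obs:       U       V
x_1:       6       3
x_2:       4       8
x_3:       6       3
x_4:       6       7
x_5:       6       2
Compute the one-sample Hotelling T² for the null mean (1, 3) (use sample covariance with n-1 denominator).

Step 1 — sample mean vector:
  mean(U) = (6 + 4 + 6 + 6 + 6) / 5 = 28/5 = 5.6
  mean(V) = (3 + 8 + 3 + 7 + 2) / 5 = 23/5 = 4.6
  x̄ = (5.6, 4.6),  deviation x̄ - mu_0 = (5.6, 4.6) - (1, 3) = (4.6, 1.6).

Step 2 — sample covariance matrix, S[i,j] = (1/(n-1)) · Σ_k (x_{k,i} - mean_i) · (x_{k,j} - mean_j), divisor n-1 = 4:
  S[U,U] = ((0.4)·(0.4) + (-1.6)·(-1.6) + (0.4)·(0.4) + (0.4)·(0.4) + (0.4)·(0.4)) / 4 = 3.2/4 = 0.8
  S[U,V] = ((0.4)·(-1.6) + (-1.6)·(3.4) + (0.4)·(-1.6) + (0.4)·(2.4) + (0.4)·(-2.6)) / 4 = -6.8/4 = -1.7
  S[V,V] = ((-1.6)·(-1.6) + (3.4)·(3.4) + (-1.6)·(-1.6) + (2.4)·(2.4) + (-2.6)·(-2.6)) / 4 = 29.2/4 = 7.3
  S = [[0.8, -1.7],
 [-1.7, 7.3]].

Step 3 — invert S. det(S) = 0.8·7.3 - (-1.7)² = 2.95.
  S^{-1} = (1/det) · [[d, -b], [-b, a]] = [[2.4746, 0.5763],
 [0.5763, 0.2712]].

Step 4 — quadratic form (x̄ - mu_0)^T · S^{-1} · (x̄ - mu_0):
  S^{-1} · (x̄ - mu_0) = (12.3051, 3.0847),
  (x̄ - mu_0)^T · [...] = (4.6)·(12.3051) + (1.6)·(3.0847) = 61.539.

Step 5 — scale by n: T² = 5 · 61.539 = 307.6949.

T² ≈ 307.6949


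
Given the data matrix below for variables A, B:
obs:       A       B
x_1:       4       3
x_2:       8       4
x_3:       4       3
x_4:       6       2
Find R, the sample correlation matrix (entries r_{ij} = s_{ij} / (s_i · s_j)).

Step 1 — column means:
  mean(A) = (4 + 8 + 4 + 6) / 4 = 22/4 = 5.5
  mean(B) = (3 + 4 + 3 + 2) / 4 = 12/4 = 3

Step 2 — sample variances and covariances s[i,j] = (1/(n-1)) · Σ_k (x_{k,i} - mean_i) · (x_{k,j} - mean_j), with n-1 = 3:
  s[A,A] = ((-1.5)·(-1.5) + (2.5)·(2.5) + (-1.5)·(-1.5) + (0.5)·(0.5)) / 3 = 11/3 = 3.6667
  s[A,B] = ((-1.5)·(0) + (2.5)·(1) + (-1.5)·(0) + (0.5)·(-1)) / 3 = 2/3 = 0.6667
  s[B,B] = ((0)·(0) + (1)·(1) + (0)·(0) + (-1)·(-1)) / 3 = 2/3 = 0.6667
  Sample standard deviations s_i = √(s[i,i]):
  s(A) = √(3.6667) = 1.9149
  s(B) = √(0.6667) = 0.8165

Step 3 — r_{ij} = s_{ij} / (s_i · s_j):
  r[A,A] = 1 (diagonal).
  r[A,B] = 0.6667 / (1.9149 · 0.8165) = 0.6667 / 1.5635 = 0.4264
  r[B,B] = 1 (diagonal).

R is symmetric with unit diagonal. Assembling:

R = [[1, 0.4264],
 [0.4264, 1]]


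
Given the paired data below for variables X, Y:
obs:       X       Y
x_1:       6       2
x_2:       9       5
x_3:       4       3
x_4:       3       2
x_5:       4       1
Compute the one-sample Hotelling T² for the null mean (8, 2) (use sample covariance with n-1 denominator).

Step 1 — sample mean vector:
  mean(X) = (6 + 9 + 4 + 3 + 4) / 5 = 26/5 = 5.2
  mean(Y) = (2 + 5 + 3 + 2 + 1) / 5 = 13/5 = 2.6
  x̄ = (5.2, 2.6),  deviation x̄ - mu_0 = (5.2, 2.6) - (8, 2) = (-2.8, 0.6).

Step 2 — sample covariance matrix, S[i,j] = (1/(n-1)) · Σ_k (x_{k,i} - mean_i) · (x_{k,j} - mean_j), divisor n-1 = 4:
  S[X,X] = ((0.8)·(0.8) + (3.8)·(3.8) + (-1.2)·(-1.2) + (-2.2)·(-2.2) + (-1.2)·(-1.2)) / 4 = 22.8/4 = 5.7
  S[X,Y] = ((0.8)·(-0.6) + (3.8)·(2.4) + (-1.2)·(0.4) + (-2.2)·(-0.6) + (-1.2)·(-1.6)) / 4 = 11.4/4 = 2.85
  S[Y,Y] = ((-0.6)·(-0.6) + (2.4)·(2.4) + (0.4)·(0.4) + (-0.6)·(-0.6) + (-1.6)·(-1.6)) / 4 = 9.2/4 = 2.3
  S = [[5.7, 2.85],
 [2.85, 2.3]].

Step 3 — invert S. det(S) = 5.7·2.3 - (2.85)² = 4.9875.
  S^{-1} = (1/det) · [[d, -b], [-b, a]] = [[0.4612, -0.5714],
 [-0.5714, 1.1429]].

Step 4 — quadratic form (x̄ - mu_0)^T · S^{-1} · (x̄ - mu_0):
  S^{-1} · (x̄ - mu_0) = (-1.6341, 2.2857),
  (x̄ - mu_0)^T · [...] = (-2.8)·(-1.6341) + (0.6)·(2.2857) = 5.9469.

Step 5 — scale by n: T² = 5 · 5.9469 = 29.7343.

T² ≈ 29.7343


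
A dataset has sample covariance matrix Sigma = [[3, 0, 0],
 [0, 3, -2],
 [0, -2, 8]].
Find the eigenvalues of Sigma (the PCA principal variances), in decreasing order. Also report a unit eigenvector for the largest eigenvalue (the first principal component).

Step 1 — characteristic polynomial p(λ) = det(λI - Sigma) = λ³ - tr·λ² + c_1·λ - det, where tr = trace, c_1 = sum of the principal 2×2 minors, det = det(Sigma):
  tr = 3 + 3 + 8 = 14,
  c_1 = (3·3 - (0)²) + (3·8 - (0)²) + (3·8 - (-2)²) = 9 + 24 + 20 = 53,
  det = 3·(3·8 - (-2)²) - (0)·((0)·8 - (-2)·(0)) + (0)·((0)·(-2) - 3·(0)) = 3·(20) - (0)·(0) + (0)·(0) = 60.
  So p(λ) = λ³ - 14λ² + 53λ - 60.
Step 2 — look for an integer root (rational root theorem: any rational root is an integer divisor of 60). Testing λ = 3:
  p(3) = 27 - 126 + 159 - 60 = 0  ✓
  Dividing out (λ - 3): p(λ) = (λ - 3)(λ² - 11λ + 20).
Step 3 — remaining eigenvalues from the quadratic λ² - 11λ + 20 = 0:
  Δ = 11² - 4·20 = 121 - 80 = 41,  λ = (11 ± √41)/2 = (11 ± 6.4031)/2 ≈ 8.7016 or 2.2984.
  Sorted: λ_1 = 8.7016,  λ_2 = 3,  λ_3 = 2.2984  (check: sum = 14 = tr ✓).

Step 4 — unit eigenvector for λ_1 ≈ 8.7016: v spans the null space of (Sigma - λ_1 I), whose rows are
  r_1 = (-5.7016, 0, 0),  r_2 = (0, -5.7016, -2),  r_3 = (0, -2, -0.7016).
  v is orthogonal to every row, so take v ∝ r_1 × r_2 = ((0)·(-2) - (0)·(-5.7016), (0)·(0) - (-5.7016)·(-2), (-5.7016)·(-5.7016) - (0)·(0)) ≈ (0, -11.4031, 32.5078).
  Rescale (multiply by -1 so the first nonzero entry is positive): u = (0, 11.4031, -32.5078).
  ||u|| = √((0)² + (11.4031)² + (-32.5078)²) = √(1186.789) ≈ 34.4498,  v_1 = u/||u|| ≈ (0, 0.331, -0.9436) (||v_1|| = 1).

λ_1 = 8.7016,  λ_2 = 3,  λ_3 = 2.2984;  v_1 ≈ (0, 0.331, -0.9436)


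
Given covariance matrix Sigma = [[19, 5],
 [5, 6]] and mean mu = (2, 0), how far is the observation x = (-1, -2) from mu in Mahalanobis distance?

Step 1 — centre the observation: (x - mu) = (-3, -2).

Step 2 — invert Sigma. det(Sigma) = 19·6 - (5)² = 89.
  Sigma^{-1} = (1/det) · [[d, -b], [-b, a]] = [[0.0674, -0.0562],
 [-0.0562, 0.2135]].

Step 3 — form the quadratic (x - mu)^T · Sigma^{-1} · (x - mu):
  Sigma^{-1} · (x - mu) = (-0.0899, -0.2584).
  (x - mu)^T · [Sigma^{-1} · (x - mu)] = (-3)·(-0.0899) + (-2)·(-0.2584) = 0.7865.

Step 4 — take square root: d = √(0.7865) ≈ 0.8869.

d(x, mu) = √(0.7865) ≈ 0.8869


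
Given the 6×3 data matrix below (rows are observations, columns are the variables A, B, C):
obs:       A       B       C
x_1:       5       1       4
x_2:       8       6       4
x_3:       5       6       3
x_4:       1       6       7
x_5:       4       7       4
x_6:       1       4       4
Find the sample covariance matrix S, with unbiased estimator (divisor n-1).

Step 1 — column means:
  mean(A) = (5 + 8 + 5 + 1 + 4 + 1) / 6 = 24/6 = 4
  mean(B) = (1 + 6 + 6 + 6 + 7 + 4) / 6 = 30/6 = 5
  mean(C) = (4 + 4 + 3 + 7 + 4 + 4) / 6 = 26/6 = 4.3333

Step 2 — sample covariance S[i,j] = (1/(n-1)) · Σ_k (x_{k,i} - mean_i) · (x_{k,j} - mean_j), with n-1 = 5.
  S[A,A] = ((1)·(1) + (4)·(4) + (1)·(1) + (-3)·(-3) + (0)·(0) + (-3)·(-3)) / 5 = 36/5 = 7.2
  S[A,B] = ((1)·(-4) + (4)·(1) + (1)·(1) + (-3)·(1) + (0)·(2) + (-3)·(-1)) / 5 = 1/5 = 0.2
  S[A,C] = ((1)·(-0.3333) + (4)·(-0.3333) + (1)·(-1.3333) + (-3)·(2.6667) + (0)·(-0.3333) + (-3)·(-0.3333)) / 5 = -10/5 = -2
  S[B,B] = ((-4)·(-4) + (1)·(1) + (1)·(1) + (1)·(1) + (2)·(2) + (-1)·(-1)) / 5 = 24/5 = 4.8
  S[B,C] = ((-4)·(-0.3333) + (1)·(-0.3333) + (1)·(-1.3333) + (1)·(2.6667) + (2)·(-0.3333) + (-1)·(-0.3333)) / 5 = 2/5 = 0.4
  S[C,C] = ((-0.3333)·(-0.3333) + (-0.3333)·(-0.3333) + (-1.3333)·(-1.3333) + (2.6667)·(2.6667) + (-0.3333)·(-0.3333) + (-0.3333)·(-0.3333)) / 5 = 9.3333/5 = 1.8667

S is symmetric (S[j,i] = S[i,j]). Assembling:

S = [[7.2, 0.2, -2],
 [0.2, 4.8, 0.4],
 [-2, 0.4, 1.8667]]


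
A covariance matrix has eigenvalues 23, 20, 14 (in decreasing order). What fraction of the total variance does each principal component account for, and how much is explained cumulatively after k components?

Step 1 — total variance = trace(Sigma) = Σ λ_i = 23 + 20 + 14 = 57.

Step 2 — fraction explained by component i = λ_i / Σ λ:
  PC1: 23/57 = 0.4035
  PC2: 20/57 = 0.3509
  PC3: 14/57 = 0.2456

Step 3 — cumulative fraction after k components = (λ_1 + ... + λ_k) / Σ λ:
  k = 1: 23/57 = 0.4035
  k = 2: (23 + 20)/57 = 43/57 = 0.7544
  k = 3: (23 + 20 + 14)/57 = 57/57 = 1

Summary (fraction, with percent):

explained: PC1 0.4035 (40.35%), PC2 0.3509 (35.09%), PC3 0.2456 (24.56%);  cumulative: 0.4035, 0.7544, 1


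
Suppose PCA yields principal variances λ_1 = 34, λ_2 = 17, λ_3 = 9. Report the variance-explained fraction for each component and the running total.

Step 1 — total variance = trace(Sigma) = Σ λ_i = 34 + 17 + 9 = 60.

Step 2 — fraction explained by component i = λ_i / Σ λ:
  PC1: 34/60 = 0.5667
  PC2: 17/60 = 0.2833
  PC3: 9/60 = 0.15

Step 3 — cumulative fraction after k components = (λ_1 + ... + λ_k) / Σ λ:
  k = 1: 34/60 = 0.5667
  k = 2: (34 + 17)/60 = 51/60 = 0.85
  k = 3: (34 + 17 + 9)/60 = 60/60 = 1

Summary (fraction, with percent):

explained: PC1 0.5667 (56.67%), PC2 0.2833 (28.33%), PC3 0.15 (15%);  cumulative: 0.5667, 0.85, 1


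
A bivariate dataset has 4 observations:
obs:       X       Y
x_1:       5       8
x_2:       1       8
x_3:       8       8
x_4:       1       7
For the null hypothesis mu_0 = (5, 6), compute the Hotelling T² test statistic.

Step 1 — sample mean vector:
  mean(X) = (5 + 1 + 8 + 1) / 4 = 15/4 = 3.75
  mean(Y) = (8 + 8 + 8 + 7) / 4 = 31/4 = 7.75
  x̄ = (3.75, 7.75),  deviation x̄ - mu_0 = (3.75, 7.75) - (5, 6) = (-1.25, 1.75).

Step 2 — sample covariance matrix, S[i,j] = (1/(n-1)) · Σ_k (x_{k,i} - mean_i) · (x_{k,j} - mean_j), divisor n-1 = 3:
  S[X,X] = ((1.25)·(1.25) + (-2.75)·(-2.75) + (4.25)·(4.25) + (-2.75)·(-2.75)) / 3 = 34.75/3 = 11.5833
  S[X,Y] = ((1.25)·(0.25) + (-2.75)·(0.25) + (4.25)·(0.25) + (-2.75)·(-0.75)) / 3 = 2.75/3 = 0.9167
  S[Y,Y] = ((0.25)·(0.25) + (0.25)·(0.25) + (0.25)·(0.25) + (-0.75)·(-0.75)) / 3 = 0.75/3 = 0.25
  S = [[11.5833, 0.9167],
 [0.9167, 0.25]].

Step 3 — invert S. det(S) = 11.5833·0.25 - (0.9167)² = 2.0556.
  S^{-1} = (1/det) · [[d, -b], [-b, a]] = [[0.1216, -0.4459],
 [-0.4459, 5.6351]].

Step 4 — quadratic form (x̄ - mu_0)^T · S^{-1} · (x̄ - mu_0):
  S^{-1} · (x̄ - mu_0) = (-0.9324, 10.4189),
  (x̄ - mu_0)^T · [...] = (-1.25)·(-0.9324) + (1.75)·(10.4189) = 19.3986.

Step 5 — scale by n: T² = 4 · 19.3986 = 77.5946.

T² ≈ 77.5946


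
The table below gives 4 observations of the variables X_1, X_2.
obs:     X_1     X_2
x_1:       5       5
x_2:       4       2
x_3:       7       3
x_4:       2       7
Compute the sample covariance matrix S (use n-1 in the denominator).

Step 1 — column means:
  mean(X_1) = (5 + 4 + 7 + 2) / 4 = 18/4 = 4.5
  mean(X_2) = (5 + 2 + 3 + 7) / 4 = 17/4 = 4.25

Step 2 — sample covariance S[i,j] = (1/(n-1)) · Σ_k (x_{k,i} - mean_i) · (x_{k,j} - mean_j), with n-1 = 3.
  S[X_1,X_1] = ((0.5)·(0.5) + (-0.5)·(-0.5) + (2.5)·(2.5) + (-2.5)·(-2.5)) / 3 = 13/3 = 4.3333
  S[X_1,X_2] = ((0.5)·(0.75) + (-0.5)·(-2.25) + (2.5)·(-1.25) + (-2.5)·(2.75)) / 3 = -8.5/3 = -2.8333
  S[X_2,X_2] = ((0.75)·(0.75) + (-2.25)·(-2.25) + (-1.25)·(-1.25) + (2.75)·(2.75)) / 3 = 14.75/3 = 4.9167

S is symmetric (S[j,i] = S[i,j]). Assembling:

S = [[4.3333, -2.8333],
 [-2.8333, 4.9167]]


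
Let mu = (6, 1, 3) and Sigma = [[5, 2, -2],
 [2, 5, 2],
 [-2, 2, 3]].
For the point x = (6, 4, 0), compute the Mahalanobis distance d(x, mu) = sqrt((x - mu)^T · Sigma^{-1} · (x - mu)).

Step 1 — centre the observation: (x - mu) = (0, 3, -3).

Step 2 — invert Sigma (cofactor / det for 3×3, or solve directly):
  Sigma^{-1} = [[1.5714, -1.4286, 2],
 [-1.4286, 1.5714, -2],
 [2, -2, 3]].

Step 3 — form the quadratic (x - mu)^T · Sigma^{-1} · (x - mu):
  Sigma^{-1} · (x - mu) = (-10.2857, 10.7143, -15).
  (x - mu)^T · [Sigma^{-1} · (x - mu)] = (0)·(-10.2857) + (3)·(10.7143) + (-3)·(-15) = 77.1429.

Step 4 — take square root: d = √(77.1429) ≈ 8.7831.

d(x, mu) = √(77.1429) ≈ 8.7831


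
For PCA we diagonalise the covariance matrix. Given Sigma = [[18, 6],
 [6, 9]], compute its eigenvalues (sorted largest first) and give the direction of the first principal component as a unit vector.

Step 1 — characteristic polynomial of 2×2 Sigma:
  det(Sigma - λI) = λ² - trace · λ + det = 0.
  trace = 18 + 9 = 27, det = 18·9 - (6)² = 126.
Step 2 — discriminant:
  Δ = trace² - 4·det = 729 - 504 = 225.
Step 3 — eigenvalues:
  λ = (trace ± √Δ)/2 = (27 ± 15)/2,
  λ_1 = 21,  λ_2 = 6.

Step 4 — unit eigenvector for λ_1: solve (Sigma - λ_1 I)v = 0. First row:
  (18 - 21)·v_x + (6)·v_y = 0, i.e. (-3)·v_x + (6)·v_y = 0,
  so v ∝ (b, λ_1 - a) = (6, 3) = u.
  ||u|| = √((6)² + (3)²) = √(45) ≈ 6.7082,
  v_1 = u/||u|| ≈ (0.8944, 0.4472) (||v_1|| = 1).

λ_1 = 21,  λ_2 = 6;  v_1 ≈ (0.8944, 0.4472)


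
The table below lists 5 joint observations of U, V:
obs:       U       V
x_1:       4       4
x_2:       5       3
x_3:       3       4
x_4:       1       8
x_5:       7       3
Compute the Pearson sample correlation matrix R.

Step 1 — column means:
  mean(U) = (4 + 5 + 3 + 1 + 7) / 5 = 20/5 = 4
  mean(V) = (4 + 3 + 4 + 8 + 3) / 5 = 22/5 = 4.4

Step 2 — sample variances and covariances s[i,j] = (1/(n-1)) · Σ_k (x_{k,i} - mean_i) · (x_{k,j} - mean_j), with n-1 = 4:
  s[U,U] = ((0)·(0) + (1)·(1) + (-1)·(-1) + (-3)·(-3) + (3)·(3)) / 4 = 20/4 = 5
  s[U,V] = ((0)·(-0.4) + (1)·(-1.4) + (-1)·(-0.4) + (-3)·(3.6) + (3)·(-1.4)) / 4 = -16/4 = -4
  s[V,V] = ((-0.4)·(-0.4) + (-1.4)·(-1.4) + (-0.4)·(-0.4) + (3.6)·(3.6) + (-1.4)·(-1.4)) / 4 = 17.2/4 = 4.3
  Sample standard deviations s_i = √(s[i,i]):
  s(U) = √(5) = 2.2361
  s(V) = √(4.3) = 2.0736

Step 3 — r_{ij} = s_{ij} / (s_i · s_j):
  r[U,U] = 1 (diagonal).
  r[U,V] = -4 / (2.2361 · 2.0736) = -4 / 4.6368 = -0.8627
  r[V,V] = 1 (diagonal).

R is symmetric with unit diagonal. Assembling:

R = [[1, -0.8627],
 [-0.8627, 1]]


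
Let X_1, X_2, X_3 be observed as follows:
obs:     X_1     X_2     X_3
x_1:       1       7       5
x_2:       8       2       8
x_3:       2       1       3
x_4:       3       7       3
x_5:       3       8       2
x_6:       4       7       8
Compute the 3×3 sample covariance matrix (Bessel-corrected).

Step 1 — column means:
  mean(X_1) = (1 + 8 + 2 + 3 + 3 + 4) / 6 = 21/6 = 3.5
  mean(X_2) = (7 + 2 + 1 + 7 + 8 + 7) / 6 = 32/6 = 5.3333
  mean(X_3) = (5 + 8 + 3 + 3 + 2 + 8) / 6 = 29/6 = 4.8333

Step 2 — sample covariance S[i,j] = (1/(n-1)) · Σ_k (x_{k,i} - mean_i) · (x_{k,j} - mean_j), with n-1 = 5.
  S[X_1,X_1] = ((-2.5)·(-2.5) + (4.5)·(4.5) + (-1.5)·(-1.5) + (-0.5)·(-0.5) + (-0.5)·(-0.5) + (0.5)·(0.5)) / 5 = 29.5/5 = 5.9
  S[X_1,X_2] = ((-2.5)·(1.6667) + (4.5)·(-3.3333) + (-1.5)·(-4.3333) + (-0.5)·(1.6667) + (-0.5)·(2.6667) + (0.5)·(1.6667)) / 5 = -14/5 = -2.8
  S[X_1,X_3] = ((-2.5)·(0.1667) + (4.5)·(3.1667) + (-1.5)·(-1.8333) + (-0.5)·(-1.8333) + (-0.5)·(-2.8333) + (0.5)·(3.1667)) / 5 = 20.5/5 = 4.1
  S[X_2,X_2] = ((1.6667)·(1.6667) + (-3.3333)·(-3.3333) + (-4.3333)·(-4.3333) + (1.6667)·(1.6667) + (2.6667)·(2.6667) + (1.6667)·(1.6667)) / 5 = 45.3333/5 = 9.0667
  S[X_2,X_3] = ((1.6667)·(0.1667) + (-3.3333)·(3.1667) + (-4.3333)·(-1.8333) + (1.6667)·(-1.8333) + (2.6667)·(-2.8333) + (1.6667)·(3.1667)) / 5 = -7.6667/5 = -1.5333
  S[X_3,X_3] = ((0.1667)·(0.1667) + (3.1667)·(3.1667) + (-1.8333)·(-1.8333) + (-1.8333)·(-1.8333) + (-2.8333)·(-2.8333) + (3.1667)·(3.1667)) / 5 = 34.8333/5 = 6.9667

S is symmetric (S[j,i] = S[i,j]). Assembling:

S = [[5.9, -2.8, 4.1],
 [-2.8, 9.0667, -1.5333],
 [4.1, -1.5333, 6.9667]]


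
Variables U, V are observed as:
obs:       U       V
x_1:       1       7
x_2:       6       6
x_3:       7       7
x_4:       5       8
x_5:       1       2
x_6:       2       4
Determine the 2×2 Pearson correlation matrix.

Step 1 — column means:
  mean(U) = (1 + 6 + 7 + 5 + 1 + 2) / 6 = 22/6 = 3.6667
  mean(V) = (7 + 6 + 7 + 8 + 2 + 4) / 6 = 34/6 = 5.6667

Step 2 — sample variances and covariances s[i,j] = (1/(n-1)) · Σ_k (x_{k,i} - mean_i) · (x_{k,j} - mean_j), with n-1 = 5:
  s[U,U] = ((-2.6667)·(-2.6667) + (2.3333)·(2.3333) + (3.3333)·(3.3333) + (1.3333)·(1.3333) + (-2.6667)·(-2.6667) + (-1.6667)·(-1.6667)) / 5 = 35.3333/5 = 7.0667
  s[U,V] = ((-2.6667)·(1.3333) + (2.3333)·(0.3333) + (3.3333)·(1.3333) + (1.3333)·(2.3333) + (-2.6667)·(-3.6667) + (-1.6667)·(-1.6667)) / 5 = 17.3333/5 = 3.4667
  s[V,V] = ((1.3333)·(1.3333) + (0.3333)·(0.3333) + (1.3333)·(1.3333) + (2.3333)·(2.3333) + (-3.6667)·(-3.6667) + (-1.6667)·(-1.6667)) / 5 = 25.3333/5 = 5.0667
  Sample standard deviations s_i = √(s[i,i]):
  s(U) = √(7.0667) = 2.6583
  s(V) = √(5.0667) = 2.2509

Step 3 — r_{ij} = s_{ij} / (s_i · s_j):
  r[U,U] = 1 (diagonal).
  r[U,V] = 3.4667 / (2.6583 · 2.2509) = 3.4667 / 5.9837 = 0.5794
  r[V,V] = 1 (diagonal).

R is symmetric with unit diagonal. Assembling:

R = [[1, 0.5794],
 [0.5794, 1]]
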